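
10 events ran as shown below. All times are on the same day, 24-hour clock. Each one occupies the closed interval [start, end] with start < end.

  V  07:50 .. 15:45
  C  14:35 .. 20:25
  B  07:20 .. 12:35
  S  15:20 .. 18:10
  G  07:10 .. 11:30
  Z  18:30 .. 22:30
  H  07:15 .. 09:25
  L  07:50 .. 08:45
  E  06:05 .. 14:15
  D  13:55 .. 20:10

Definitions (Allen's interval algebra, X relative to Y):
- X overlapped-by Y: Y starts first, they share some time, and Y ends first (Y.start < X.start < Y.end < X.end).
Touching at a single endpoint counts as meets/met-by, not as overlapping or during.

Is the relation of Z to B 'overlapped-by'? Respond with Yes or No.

No

Z = [18:30, 22:30], B = [07:20, 12:35].
Actual relation of Z to B: after.
Asked whether 'overlapped-by' holds → No.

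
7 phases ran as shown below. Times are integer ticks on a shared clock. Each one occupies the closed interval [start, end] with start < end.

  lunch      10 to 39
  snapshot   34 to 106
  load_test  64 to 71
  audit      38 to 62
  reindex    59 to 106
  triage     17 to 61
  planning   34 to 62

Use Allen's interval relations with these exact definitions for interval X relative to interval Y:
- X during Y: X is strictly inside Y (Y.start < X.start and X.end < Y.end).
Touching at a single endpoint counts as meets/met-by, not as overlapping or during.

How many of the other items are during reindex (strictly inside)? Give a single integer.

Target reindex = [59, 106].
audit [38, 62] → overlaps → no.
load_test [64, 71] → during → counts.
lunch [10, 39] → before → no.
planning [34, 62] → overlaps → no.
snapshot [34, 106] → finished-by → no.
triage [17, 61] → overlaps → no.
Total: 1.

1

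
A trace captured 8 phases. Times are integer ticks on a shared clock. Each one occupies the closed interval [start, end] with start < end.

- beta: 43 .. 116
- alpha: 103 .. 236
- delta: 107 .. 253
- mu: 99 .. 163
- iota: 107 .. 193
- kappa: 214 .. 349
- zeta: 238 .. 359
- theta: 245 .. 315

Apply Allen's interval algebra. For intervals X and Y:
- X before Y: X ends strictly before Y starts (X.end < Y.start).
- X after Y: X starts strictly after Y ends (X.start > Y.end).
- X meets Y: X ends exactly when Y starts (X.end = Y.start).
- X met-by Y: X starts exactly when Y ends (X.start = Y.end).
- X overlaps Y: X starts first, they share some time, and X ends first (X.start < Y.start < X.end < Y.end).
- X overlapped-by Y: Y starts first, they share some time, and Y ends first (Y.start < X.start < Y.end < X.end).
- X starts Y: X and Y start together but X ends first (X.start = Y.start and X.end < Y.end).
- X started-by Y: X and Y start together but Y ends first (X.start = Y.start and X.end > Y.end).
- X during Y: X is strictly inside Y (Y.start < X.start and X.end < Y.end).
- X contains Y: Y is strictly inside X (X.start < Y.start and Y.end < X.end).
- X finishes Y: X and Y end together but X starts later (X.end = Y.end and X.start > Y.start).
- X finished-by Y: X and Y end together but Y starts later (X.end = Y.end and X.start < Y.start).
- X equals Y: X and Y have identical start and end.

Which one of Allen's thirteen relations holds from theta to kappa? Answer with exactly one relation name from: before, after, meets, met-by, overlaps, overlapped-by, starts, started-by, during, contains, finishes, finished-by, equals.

during

theta = [245, 315]; kappa = [214, 349].
Compare endpoints: theta.start > kappa.start, theta.start < kappa.end, theta.end > kappa.start, theta.end < kappa.end.
That pattern is 'during'.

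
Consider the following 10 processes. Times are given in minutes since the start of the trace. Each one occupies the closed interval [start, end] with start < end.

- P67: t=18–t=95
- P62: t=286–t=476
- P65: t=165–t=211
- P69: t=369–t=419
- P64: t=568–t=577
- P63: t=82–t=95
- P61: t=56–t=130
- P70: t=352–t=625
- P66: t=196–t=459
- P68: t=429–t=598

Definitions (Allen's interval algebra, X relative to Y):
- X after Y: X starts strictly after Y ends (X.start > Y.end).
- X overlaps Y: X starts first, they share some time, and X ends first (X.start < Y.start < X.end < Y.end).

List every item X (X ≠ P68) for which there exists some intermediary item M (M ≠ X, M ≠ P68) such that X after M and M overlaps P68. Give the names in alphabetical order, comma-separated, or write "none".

Target P68 = [t=429, t=598].
Intermediaries M with M overlaps P68: P62, P66.
Via P62 — items with X after P62: P64.
Via P66 — items with X after P66: P64.
Union: P64.

P64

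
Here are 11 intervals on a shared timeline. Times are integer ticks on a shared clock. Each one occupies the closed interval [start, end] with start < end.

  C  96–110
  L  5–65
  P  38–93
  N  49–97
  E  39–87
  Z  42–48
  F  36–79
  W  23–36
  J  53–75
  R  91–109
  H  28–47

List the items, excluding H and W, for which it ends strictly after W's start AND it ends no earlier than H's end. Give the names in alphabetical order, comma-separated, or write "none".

Conditions: its end is strictly after W's start (X.end > 23) AND its end is no earlier than H's end (X.end >= 47).
C: end 110 > 23? ✓; end 110 >= 47? ✓ → yes.
E: end 87 > 23? ✓; end 87 >= 47? ✓ → yes.
F: end 79 > 23? ✓; end 79 >= 47? ✓ → yes.
J: end 75 > 23? ✓; end 75 >= 47? ✓ → yes.
L: end 65 > 23? ✓; end 65 >= 47? ✓ → yes.
N: end 97 > 23? ✓; end 97 >= 47? ✓ → yes.
P: end 93 > 23? ✓; end 93 >= 47? ✓ → yes.
R: end 109 > 23? ✓; end 109 >= 47? ✓ → yes.
Z: end 48 > 23? ✓; end 48 >= 47? ✓ → yes.
Result: C, E, F, J, L, N, P, R, Z.

C, E, F, J, L, N, P, R, Z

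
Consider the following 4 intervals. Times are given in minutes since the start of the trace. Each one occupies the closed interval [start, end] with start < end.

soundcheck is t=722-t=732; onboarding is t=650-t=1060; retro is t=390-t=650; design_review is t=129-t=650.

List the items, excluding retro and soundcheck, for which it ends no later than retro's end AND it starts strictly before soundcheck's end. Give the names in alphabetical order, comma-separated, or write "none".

design_review

Conditions: its end is no later than retro's end (X.end <= t=650) AND its start is strictly before soundcheck's end (X.start < t=732).
design_review: end t=650 <= t=650? ✓; start t=129 < t=732? ✓ → yes.
onboarding: end t=1060 <= t=650? ✗; start t=650 < t=732? ✓ → no.
Result: design_review.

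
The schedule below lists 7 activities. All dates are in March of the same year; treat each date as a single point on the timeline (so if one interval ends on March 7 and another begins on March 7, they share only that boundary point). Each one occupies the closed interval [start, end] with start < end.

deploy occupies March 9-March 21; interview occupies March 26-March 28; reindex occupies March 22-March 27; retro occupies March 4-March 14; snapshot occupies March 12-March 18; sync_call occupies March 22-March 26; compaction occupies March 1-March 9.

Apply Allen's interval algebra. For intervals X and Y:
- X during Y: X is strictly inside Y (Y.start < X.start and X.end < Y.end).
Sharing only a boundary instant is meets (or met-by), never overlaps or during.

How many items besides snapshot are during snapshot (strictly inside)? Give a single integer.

0

Target snapshot = [March 12, March 18].
compaction [March 1, March 9] → before → no.
deploy [March 9, March 21] → contains → no.
interview [March 26, March 28] → after → no.
reindex [March 22, March 27] → after → no.
retro [March 4, March 14] → overlaps → no.
sync_call [March 22, March 26] → after → no.
Total: 0.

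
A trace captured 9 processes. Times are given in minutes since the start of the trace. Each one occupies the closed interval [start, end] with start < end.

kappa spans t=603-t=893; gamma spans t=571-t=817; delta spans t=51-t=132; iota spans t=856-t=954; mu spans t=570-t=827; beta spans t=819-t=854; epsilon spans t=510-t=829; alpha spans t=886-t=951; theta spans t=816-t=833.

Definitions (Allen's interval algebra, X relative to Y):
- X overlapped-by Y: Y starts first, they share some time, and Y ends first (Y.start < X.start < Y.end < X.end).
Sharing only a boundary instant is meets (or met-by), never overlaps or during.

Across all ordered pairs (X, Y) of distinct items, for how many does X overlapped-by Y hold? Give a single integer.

Checking all 72 ordered pairs for relation 'overlapped-by'; matching pairs in alphabetical order:
(alpha, kappa): alpha overlapped-by kappa ✓
(beta, epsilon): beta overlapped-by epsilon ✓
(beta, mu): beta overlapped-by mu ✓
(beta, theta): beta overlapped-by theta ✓
(iota, kappa): iota overlapped-by kappa ✓
(kappa, epsilon): kappa overlapped-by epsilon ✓
(kappa, gamma): kappa overlapped-by gamma ✓
(kappa, mu): kappa overlapped-by mu ✓
(theta, epsilon): theta overlapped-by epsilon ✓
(theta, gamma): theta overlapped-by gamma ✓
(theta, mu): theta overlapped-by mu ✓
Count: 11.

11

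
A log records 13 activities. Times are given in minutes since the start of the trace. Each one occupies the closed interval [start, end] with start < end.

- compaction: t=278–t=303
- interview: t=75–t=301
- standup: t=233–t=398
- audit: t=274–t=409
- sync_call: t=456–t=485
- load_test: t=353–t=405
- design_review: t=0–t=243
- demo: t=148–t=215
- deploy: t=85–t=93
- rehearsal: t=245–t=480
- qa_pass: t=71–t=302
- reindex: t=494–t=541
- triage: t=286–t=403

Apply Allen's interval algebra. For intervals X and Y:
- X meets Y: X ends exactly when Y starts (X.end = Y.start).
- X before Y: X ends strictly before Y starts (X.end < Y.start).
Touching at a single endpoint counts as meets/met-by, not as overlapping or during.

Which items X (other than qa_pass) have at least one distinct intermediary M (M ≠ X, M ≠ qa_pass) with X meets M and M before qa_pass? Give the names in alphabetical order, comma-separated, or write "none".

none

Target qa_pass = [t=71, t=302].
Intermediaries M with M before qa_pass: none.
Union: none.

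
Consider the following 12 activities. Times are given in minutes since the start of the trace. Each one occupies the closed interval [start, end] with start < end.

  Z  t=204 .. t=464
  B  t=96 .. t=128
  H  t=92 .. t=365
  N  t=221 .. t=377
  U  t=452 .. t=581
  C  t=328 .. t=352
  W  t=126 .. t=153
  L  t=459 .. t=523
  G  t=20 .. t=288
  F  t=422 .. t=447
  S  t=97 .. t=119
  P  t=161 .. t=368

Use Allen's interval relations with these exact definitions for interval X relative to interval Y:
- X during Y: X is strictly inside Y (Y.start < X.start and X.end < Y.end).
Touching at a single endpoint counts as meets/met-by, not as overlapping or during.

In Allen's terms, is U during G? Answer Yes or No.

No

U = [t=452, t=581], G = [t=20, t=288].
Actual relation of U to G: after.
Asked whether 'during' holds → No.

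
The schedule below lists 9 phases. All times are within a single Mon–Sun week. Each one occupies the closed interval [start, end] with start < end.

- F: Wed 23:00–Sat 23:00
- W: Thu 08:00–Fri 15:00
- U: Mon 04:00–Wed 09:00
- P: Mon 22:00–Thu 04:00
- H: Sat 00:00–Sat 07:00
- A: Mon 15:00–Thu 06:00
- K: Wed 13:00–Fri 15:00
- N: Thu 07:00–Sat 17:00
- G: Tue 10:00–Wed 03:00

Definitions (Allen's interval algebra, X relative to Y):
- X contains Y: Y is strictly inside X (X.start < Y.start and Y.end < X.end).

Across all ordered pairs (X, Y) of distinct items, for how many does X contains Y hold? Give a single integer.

Checking all 72 ordered pairs for relation 'contains'; matching pairs in alphabetical order:
(A, G): A contains G ✓
(A, P): A contains P ✓
(F, H): F contains H ✓
(F, N): F contains N ✓
(F, W): F contains W ✓
(N, H): N contains H ✓
(N, W): N contains W ✓
(P, G): P contains G ✓
(U, G): U contains G ✓
Count: 9.

9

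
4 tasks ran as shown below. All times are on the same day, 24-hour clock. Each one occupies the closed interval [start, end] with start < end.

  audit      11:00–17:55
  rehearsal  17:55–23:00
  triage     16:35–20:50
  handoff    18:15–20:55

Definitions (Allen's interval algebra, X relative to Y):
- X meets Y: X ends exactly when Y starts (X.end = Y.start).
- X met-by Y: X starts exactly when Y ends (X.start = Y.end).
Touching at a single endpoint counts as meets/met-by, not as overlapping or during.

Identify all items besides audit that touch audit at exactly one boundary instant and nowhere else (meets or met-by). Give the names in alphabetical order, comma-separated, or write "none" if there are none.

Target audit = [11:00, 17:55].
handoff [18:15, 20:55] → after → no.
rehearsal [17:55, 23:00] → met-by → yes.
triage [16:35, 20:50] → overlapped-by → no.
Result: rehearsal.

rehearsal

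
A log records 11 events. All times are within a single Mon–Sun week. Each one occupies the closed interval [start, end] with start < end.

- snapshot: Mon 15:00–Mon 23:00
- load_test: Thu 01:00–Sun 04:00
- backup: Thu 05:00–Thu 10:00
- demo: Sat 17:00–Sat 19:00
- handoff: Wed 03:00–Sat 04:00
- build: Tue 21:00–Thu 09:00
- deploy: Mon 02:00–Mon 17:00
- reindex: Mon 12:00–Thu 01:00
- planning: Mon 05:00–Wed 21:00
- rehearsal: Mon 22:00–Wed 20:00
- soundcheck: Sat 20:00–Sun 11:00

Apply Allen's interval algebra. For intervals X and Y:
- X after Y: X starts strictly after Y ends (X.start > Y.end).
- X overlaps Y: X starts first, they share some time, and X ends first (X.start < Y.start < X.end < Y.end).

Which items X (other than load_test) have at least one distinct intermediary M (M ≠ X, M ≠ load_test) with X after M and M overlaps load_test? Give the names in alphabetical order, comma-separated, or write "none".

Target load_test = [Thu 01:00, Sun 04:00].
Intermediaries M with M overlaps load_test: build, handoff.
Via build — items with X after build: demo, soundcheck.
Via handoff — items with X after handoff: demo, soundcheck.
Union: demo, soundcheck.

demo, soundcheck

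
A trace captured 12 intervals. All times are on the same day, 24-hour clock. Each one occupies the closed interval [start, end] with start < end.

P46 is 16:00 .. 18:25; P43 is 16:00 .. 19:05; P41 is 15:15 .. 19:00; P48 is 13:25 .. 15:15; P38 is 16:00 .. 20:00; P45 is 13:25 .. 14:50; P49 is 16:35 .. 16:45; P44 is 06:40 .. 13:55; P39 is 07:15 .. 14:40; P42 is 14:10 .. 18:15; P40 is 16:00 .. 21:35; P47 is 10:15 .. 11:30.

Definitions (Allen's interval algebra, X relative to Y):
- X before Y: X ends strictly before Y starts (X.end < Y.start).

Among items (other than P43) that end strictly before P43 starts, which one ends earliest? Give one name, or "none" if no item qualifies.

P47

Target P43 = [16:00, 19:05].
P38 [16:00, 20:00] → started-by → excluded.
P39 [07:15, 14:40] → before → candidate.
P40 [16:00, 21:35] → started-by → excluded.
P41 [15:15, 19:00] → overlaps → excluded.
P42 [14:10, 18:15] → overlaps → excluded.
P44 [06:40, 13:55] → before → candidate.
P45 [13:25, 14:50] → before → candidate.
P46 [16:00, 18:25] → starts → excluded.
P47 [10:15, 11:30] → before → candidate.
P48 [13:25, 15:15] → before → candidate.
P49 [16:35, 16:45] → during → excluded.
Among candidates, earliest end is 11:30 → P47.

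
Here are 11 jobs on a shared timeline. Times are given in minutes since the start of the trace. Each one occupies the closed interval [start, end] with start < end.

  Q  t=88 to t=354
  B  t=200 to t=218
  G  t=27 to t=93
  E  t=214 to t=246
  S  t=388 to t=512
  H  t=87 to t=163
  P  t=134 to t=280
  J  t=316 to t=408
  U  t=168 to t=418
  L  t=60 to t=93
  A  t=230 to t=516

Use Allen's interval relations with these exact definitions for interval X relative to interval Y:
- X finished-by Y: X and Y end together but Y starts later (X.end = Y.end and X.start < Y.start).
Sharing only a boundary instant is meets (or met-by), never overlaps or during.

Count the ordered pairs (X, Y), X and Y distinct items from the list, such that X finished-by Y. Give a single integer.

1

Checking all 110 ordered pairs for relation 'finished-by'; matching pairs in alphabetical order:
(G, L): G finished-by L ✓
Count: 1.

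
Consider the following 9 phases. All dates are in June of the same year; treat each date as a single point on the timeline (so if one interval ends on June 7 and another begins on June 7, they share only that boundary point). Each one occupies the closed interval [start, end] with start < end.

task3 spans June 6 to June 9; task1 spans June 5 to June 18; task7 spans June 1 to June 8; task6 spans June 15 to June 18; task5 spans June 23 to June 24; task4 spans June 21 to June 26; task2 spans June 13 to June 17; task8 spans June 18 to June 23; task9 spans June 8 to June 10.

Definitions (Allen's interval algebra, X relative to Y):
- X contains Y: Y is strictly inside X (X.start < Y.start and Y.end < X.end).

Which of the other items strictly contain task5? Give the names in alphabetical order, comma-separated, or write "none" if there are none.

task4

Target task5 = [June 23, June 24].
task1 [June 5, June 18] → before → no.
task2 [June 13, June 17] → before → no.
task3 [June 6, June 9] → before → no.
task4 [June 21, June 26] → contains → yes.
task6 [June 15, June 18] → before → no.
task7 [June 1, June 8] → before → no.
task8 [June 18, June 23] → meets → no.
task9 [June 8, June 10] → before → no.
Result: task4.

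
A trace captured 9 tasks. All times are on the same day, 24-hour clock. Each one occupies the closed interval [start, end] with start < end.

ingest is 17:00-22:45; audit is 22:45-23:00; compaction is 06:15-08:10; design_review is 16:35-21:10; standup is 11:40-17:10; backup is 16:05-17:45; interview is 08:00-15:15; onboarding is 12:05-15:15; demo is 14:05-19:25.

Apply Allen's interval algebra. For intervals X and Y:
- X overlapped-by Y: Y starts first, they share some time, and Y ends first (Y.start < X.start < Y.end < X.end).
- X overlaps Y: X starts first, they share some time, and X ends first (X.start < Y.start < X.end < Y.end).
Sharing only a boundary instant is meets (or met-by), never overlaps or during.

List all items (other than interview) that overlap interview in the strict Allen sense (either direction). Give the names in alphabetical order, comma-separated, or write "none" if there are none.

compaction, demo, standup

Target interview = [08:00, 15:15].
audit [22:45, 23:00] → after → no.
backup [16:05, 17:45] → after → no.
compaction [06:15, 08:10] → overlaps → yes.
demo [14:05, 19:25] → overlapped-by → yes.
design_review [16:35, 21:10] → after → no.
ingest [17:00, 22:45] → after → no.
onboarding [12:05, 15:15] → finishes → no.
standup [11:40, 17:10] → overlapped-by → yes.
Result: compaction, demo, standup.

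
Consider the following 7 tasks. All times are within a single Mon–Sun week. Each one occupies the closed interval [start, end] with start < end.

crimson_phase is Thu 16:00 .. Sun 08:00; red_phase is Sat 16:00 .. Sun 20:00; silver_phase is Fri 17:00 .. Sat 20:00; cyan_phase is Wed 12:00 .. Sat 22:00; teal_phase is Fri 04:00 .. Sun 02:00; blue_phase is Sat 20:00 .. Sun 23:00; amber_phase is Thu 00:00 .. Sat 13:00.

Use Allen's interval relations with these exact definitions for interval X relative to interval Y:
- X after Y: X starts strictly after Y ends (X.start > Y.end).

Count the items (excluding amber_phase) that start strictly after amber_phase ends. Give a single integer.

Target amber_phase = [Thu 00:00, Sat 13:00].
blue_phase [Sat 20:00, Sun 23:00] → after → counts.
crimson_phase [Thu 16:00, Sun 08:00] → overlapped-by → no.
cyan_phase [Wed 12:00, Sat 22:00] → contains → no.
red_phase [Sat 16:00, Sun 20:00] → after → counts.
silver_phase [Fri 17:00, Sat 20:00] → overlapped-by → no.
teal_phase [Fri 04:00, Sun 02:00] → overlapped-by → no.
Total: 2.

2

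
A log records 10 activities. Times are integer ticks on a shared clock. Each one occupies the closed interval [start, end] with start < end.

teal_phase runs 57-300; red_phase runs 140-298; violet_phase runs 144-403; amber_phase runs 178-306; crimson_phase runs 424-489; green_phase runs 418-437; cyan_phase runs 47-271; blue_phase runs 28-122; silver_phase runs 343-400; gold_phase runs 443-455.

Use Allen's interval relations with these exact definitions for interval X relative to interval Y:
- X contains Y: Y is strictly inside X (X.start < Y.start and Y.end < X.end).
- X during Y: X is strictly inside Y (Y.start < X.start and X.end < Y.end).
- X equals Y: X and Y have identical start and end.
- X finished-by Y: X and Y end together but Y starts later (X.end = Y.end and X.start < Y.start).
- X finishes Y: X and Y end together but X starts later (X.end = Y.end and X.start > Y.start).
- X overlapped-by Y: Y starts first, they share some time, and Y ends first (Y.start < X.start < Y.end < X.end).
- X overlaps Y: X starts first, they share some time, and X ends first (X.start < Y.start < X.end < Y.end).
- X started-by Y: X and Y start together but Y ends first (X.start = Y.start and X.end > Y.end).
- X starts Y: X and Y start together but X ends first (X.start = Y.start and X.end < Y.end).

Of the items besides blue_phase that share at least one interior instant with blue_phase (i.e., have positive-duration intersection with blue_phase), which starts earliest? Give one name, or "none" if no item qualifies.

Target blue_phase = [28, 122].
amber_phase [178, 306] → after → excluded.
crimson_phase [424, 489] → after → excluded.
cyan_phase [47, 271] → overlapped-by → candidate.
gold_phase [443, 455] → after → excluded.
green_phase [418, 437] → after → excluded.
red_phase [140, 298] → after → excluded.
silver_phase [343, 400] → after → excluded.
teal_phase [57, 300] → overlapped-by → candidate.
violet_phase [144, 403] → after → excluded.
Among candidates, earliest start is 47 → cyan_phase.

cyan_phase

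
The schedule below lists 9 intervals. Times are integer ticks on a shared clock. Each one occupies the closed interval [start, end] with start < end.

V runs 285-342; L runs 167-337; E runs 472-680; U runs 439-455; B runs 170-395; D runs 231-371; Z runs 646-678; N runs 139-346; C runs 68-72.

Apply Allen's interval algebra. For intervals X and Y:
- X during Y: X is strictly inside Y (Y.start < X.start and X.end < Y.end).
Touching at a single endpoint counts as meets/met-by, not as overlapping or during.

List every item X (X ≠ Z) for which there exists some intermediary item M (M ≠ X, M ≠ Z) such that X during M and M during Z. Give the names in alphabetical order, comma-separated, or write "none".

Target Z = [646, 678].
Intermediaries M with M during Z: none.
Union: none.

none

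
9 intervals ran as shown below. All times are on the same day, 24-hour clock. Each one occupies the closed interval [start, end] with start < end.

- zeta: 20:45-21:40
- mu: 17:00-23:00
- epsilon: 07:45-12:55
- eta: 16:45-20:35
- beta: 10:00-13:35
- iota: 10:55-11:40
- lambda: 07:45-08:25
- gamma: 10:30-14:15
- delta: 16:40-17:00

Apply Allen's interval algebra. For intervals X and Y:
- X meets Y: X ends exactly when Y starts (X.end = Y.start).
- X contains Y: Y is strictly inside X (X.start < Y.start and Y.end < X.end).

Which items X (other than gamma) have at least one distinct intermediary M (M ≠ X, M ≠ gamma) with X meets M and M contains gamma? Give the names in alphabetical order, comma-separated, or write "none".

Target gamma = [10:30, 14:15].
Intermediaries M with M contains gamma: none.
Union: none.

none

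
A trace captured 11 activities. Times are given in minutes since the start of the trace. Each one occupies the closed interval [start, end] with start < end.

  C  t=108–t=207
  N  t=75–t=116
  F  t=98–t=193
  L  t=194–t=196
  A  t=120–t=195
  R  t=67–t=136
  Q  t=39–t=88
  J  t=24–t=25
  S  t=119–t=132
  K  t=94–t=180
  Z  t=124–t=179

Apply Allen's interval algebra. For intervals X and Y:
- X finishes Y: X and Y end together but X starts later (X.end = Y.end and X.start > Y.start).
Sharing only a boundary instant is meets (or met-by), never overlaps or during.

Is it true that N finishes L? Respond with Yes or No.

No

N = [t=75, t=116], L = [t=194, t=196].
Actual relation of N to L: before.
Asked whether 'finishes' holds → No.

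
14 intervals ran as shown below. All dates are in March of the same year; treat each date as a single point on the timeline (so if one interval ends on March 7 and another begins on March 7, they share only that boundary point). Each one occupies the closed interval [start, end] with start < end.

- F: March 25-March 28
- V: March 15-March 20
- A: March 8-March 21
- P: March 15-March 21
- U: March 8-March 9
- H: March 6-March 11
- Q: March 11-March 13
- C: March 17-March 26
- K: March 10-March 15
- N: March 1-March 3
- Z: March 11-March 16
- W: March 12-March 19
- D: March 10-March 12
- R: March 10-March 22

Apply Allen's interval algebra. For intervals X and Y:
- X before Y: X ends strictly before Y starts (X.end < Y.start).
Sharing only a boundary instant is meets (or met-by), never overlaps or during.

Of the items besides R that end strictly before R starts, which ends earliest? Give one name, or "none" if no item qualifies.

Target R = [March 10, March 22].
A [March 8, March 21] → overlaps → excluded.
C [March 17, March 26] → overlapped-by → excluded.
D [March 10, March 12] → starts → excluded.
F [March 25, March 28] → after → excluded.
H [March 6, March 11] → overlaps → excluded.
K [March 10, March 15] → starts → excluded.
N [March 1, March 3] → before → candidate.
P [March 15, March 21] → during → excluded.
Q [March 11, March 13] → during → excluded.
U [March 8, March 9] → before → candidate.
V [March 15, March 20] → during → excluded.
W [March 12, March 19] → during → excluded.
Z [March 11, March 16] → during → excluded.
Among candidates, earliest end is March 3 → N.

N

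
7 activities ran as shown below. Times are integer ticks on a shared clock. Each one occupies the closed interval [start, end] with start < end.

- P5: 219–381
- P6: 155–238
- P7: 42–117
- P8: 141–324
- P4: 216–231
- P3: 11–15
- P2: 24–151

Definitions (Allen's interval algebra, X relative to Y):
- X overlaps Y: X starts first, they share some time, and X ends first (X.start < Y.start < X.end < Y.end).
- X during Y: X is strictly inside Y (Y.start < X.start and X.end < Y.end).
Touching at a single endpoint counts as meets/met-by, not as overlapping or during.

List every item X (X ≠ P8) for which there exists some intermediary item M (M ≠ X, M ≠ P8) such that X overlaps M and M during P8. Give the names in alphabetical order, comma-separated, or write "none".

none

Target P8 = [141, 324].
Intermediaries M with M during P8: P4, P6.
Via P4 — items with X overlaps P4: none.
Via P6 — items with X overlaps P6: none.
Union: none.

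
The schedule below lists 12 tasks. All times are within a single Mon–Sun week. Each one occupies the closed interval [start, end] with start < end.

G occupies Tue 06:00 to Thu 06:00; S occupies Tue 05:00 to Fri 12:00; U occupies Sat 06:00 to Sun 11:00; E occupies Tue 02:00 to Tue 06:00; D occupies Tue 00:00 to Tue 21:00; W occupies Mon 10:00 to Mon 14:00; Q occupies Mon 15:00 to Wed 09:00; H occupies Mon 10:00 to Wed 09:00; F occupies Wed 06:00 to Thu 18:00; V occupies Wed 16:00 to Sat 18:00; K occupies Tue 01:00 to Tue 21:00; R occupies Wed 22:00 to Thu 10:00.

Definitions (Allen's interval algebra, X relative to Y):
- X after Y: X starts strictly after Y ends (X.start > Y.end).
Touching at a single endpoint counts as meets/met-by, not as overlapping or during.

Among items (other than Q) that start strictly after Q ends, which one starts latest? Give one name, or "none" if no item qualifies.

U

Target Q = [Mon 15:00, Wed 09:00].
D [Tue 00:00, Tue 21:00] → during → excluded.
E [Tue 02:00, Tue 06:00] → during → excluded.
F [Wed 06:00, Thu 18:00] → overlapped-by → excluded.
G [Tue 06:00, Thu 06:00] → overlapped-by → excluded.
H [Mon 10:00, Wed 09:00] → finished-by → excluded.
K [Tue 01:00, Tue 21:00] → during → excluded.
R [Wed 22:00, Thu 10:00] → after → candidate.
S [Tue 05:00, Fri 12:00] → overlapped-by → excluded.
U [Sat 06:00, Sun 11:00] → after → candidate.
V [Wed 16:00, Sat 18:00] → after → candidate.
W [Mon 10:00, Mon 14:00] → before → excluded.
Among candidates, latest start is Sat 06:00 → U.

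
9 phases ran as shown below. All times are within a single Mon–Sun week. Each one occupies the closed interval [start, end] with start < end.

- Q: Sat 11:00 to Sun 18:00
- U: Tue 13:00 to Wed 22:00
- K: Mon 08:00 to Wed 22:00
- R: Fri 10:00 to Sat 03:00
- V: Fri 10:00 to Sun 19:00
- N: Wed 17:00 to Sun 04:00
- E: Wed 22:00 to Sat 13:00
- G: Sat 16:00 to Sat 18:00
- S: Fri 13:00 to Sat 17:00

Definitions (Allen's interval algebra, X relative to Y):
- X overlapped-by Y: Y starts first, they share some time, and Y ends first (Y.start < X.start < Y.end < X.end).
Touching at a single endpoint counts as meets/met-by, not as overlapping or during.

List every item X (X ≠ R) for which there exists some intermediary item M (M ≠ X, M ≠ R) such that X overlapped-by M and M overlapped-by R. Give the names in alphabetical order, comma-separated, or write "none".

Target R = [Fri 10:00, Sat 03:00].
Intermediaries M with M overlapped-by R: S.
Via S — items with X overlapped-by S: G, Q.
Union: G, Q.

G, Q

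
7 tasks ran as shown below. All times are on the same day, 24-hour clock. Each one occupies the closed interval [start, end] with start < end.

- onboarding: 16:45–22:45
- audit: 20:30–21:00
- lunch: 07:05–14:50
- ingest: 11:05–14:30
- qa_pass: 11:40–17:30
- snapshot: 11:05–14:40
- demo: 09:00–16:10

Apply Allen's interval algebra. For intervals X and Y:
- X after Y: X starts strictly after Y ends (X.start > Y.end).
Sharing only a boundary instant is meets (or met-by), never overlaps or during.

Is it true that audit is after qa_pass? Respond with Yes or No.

audit = [20:30, 21:00], qa_pass = [11:40, 17:30].
Actual relation of audit to qa_pass: after.
Asked whether 'after' holds → Yes.

Yes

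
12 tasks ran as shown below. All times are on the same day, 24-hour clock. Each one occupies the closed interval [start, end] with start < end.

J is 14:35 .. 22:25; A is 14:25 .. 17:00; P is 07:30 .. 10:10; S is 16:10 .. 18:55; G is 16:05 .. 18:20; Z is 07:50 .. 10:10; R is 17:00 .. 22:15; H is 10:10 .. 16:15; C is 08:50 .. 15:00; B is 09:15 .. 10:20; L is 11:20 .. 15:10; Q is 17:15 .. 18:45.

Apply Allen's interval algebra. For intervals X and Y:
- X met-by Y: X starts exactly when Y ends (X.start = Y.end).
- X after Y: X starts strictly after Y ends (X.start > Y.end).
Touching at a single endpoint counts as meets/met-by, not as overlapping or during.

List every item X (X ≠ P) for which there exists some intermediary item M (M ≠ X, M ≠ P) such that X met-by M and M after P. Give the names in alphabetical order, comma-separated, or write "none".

Target P = [07:30, 10:10].
Intermediaries M with M after P: A, G, J, L, Q, R, S.
Via A — items with X met-by A: R.
Via G — items with X met-by G: none.
Via J — items with X met-by J: none.
Via L — items with X met-by L: none.
Via Q — items with X met-by Q: none.
Via R — items with X met-by R: none.
Via S — items with X met-by S: none.
Union: R.

R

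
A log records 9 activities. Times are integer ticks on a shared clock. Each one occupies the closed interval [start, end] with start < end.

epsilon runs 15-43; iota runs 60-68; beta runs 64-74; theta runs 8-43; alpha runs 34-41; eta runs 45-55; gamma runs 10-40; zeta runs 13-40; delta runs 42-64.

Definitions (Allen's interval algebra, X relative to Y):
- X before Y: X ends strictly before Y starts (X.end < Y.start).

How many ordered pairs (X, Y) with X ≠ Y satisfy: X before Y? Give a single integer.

20

Checking all 72 ordered pairs for relation 'before'; matching pairs in alphabetical order:
(alpha, beta): alpha before beta ✓
(alpha, delta): alpha before delta ✓
(alpha, eta): alpha before eta ✓
(alpha, iota): alpha before iota ✓
(epsilon, beta): epsilon before beta ✓
(epsilon, eta): epsilon before eta ✓
(epsilon, iota): epsilon before iota ✓
(eta, beta): eta before beta ✓
(eta, iota): eta before iota ✓
(gamma, beta): gamma before beta ✓
(gamma, delta): gamma before delta ✓
(gamma, eta): gamma before eta ✓
(gamma, iota): gamma before iota ✓
(theta, beta): theta before beta ✓
(theta, eta): theta before eta ✓
(theta, iota): theta before iota ✓
(zeta, beta): zeta before beta ✓
(zeta, delta): zeta before delta ✓
(zeta, eta): zeta before eta ✓
(zeta, iota): zeta before iota ✓
Count: 20.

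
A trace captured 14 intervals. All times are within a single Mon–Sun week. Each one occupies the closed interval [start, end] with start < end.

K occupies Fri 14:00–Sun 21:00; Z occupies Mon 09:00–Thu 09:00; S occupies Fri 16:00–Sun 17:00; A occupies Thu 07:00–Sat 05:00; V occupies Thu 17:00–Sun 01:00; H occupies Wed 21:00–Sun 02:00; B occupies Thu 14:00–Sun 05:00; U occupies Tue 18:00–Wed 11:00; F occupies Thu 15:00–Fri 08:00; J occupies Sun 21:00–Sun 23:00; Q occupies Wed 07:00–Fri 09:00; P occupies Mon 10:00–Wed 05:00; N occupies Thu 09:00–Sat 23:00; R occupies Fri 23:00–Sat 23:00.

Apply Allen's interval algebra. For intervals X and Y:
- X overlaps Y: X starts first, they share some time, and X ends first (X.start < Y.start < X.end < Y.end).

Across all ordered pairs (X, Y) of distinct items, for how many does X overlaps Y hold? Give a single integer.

Checking all 182 ordered pairs for relation 'overlaps'; matching pairs in alphabetical order:
(A, B): A overlaps B ✓
(A, K): A overlaps K ✓
(A, N): A overlaps N ✓
(A, R): A overlaps R ✓
(A, S): A overlaps S ✓
(A, V): A overlaps V ✓
(B, K): B overlaps K ✓
(B, S): B overlaps S ✓
(F, V): F overlaps V ✓
(H, B): H overlaps B ✓
(H, K): H overlaps K ✓
(H, S): H overlaps S ✓
(N, B): N overlaps B ✓
(N, K): N overlaps K ✓
(N, S): N overlaps S ✓
(N, V): N overlaps V ✓
(P, U): P overlaps U ✓
(Q, A): Q overlaps A ✓
(Q, B): Q overlaps B ✓
(Q, H): Q overlaps H ✓
(Q, N): Q overlaps N ✓
(Q, V): Q overlaps V ✓
(U, Q): U overlaps Q ✓
(V, K): V overlaps K ✓
... plus 4 further pairs not listed.
Count: 28.

28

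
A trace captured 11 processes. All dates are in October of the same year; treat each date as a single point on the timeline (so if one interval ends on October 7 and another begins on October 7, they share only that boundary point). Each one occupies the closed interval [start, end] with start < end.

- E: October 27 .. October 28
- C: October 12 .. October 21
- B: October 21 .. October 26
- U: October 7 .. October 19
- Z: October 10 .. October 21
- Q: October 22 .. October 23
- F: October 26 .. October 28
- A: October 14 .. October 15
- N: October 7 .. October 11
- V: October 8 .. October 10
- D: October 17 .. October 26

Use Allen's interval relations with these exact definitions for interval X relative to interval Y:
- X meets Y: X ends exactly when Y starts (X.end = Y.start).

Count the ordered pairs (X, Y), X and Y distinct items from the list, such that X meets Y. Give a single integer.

Checking all 110 ordered pairs for relation 'meets'; matching pairs in alphabetical order:
(B, F): B meets F ✓
(C, B): C meets B ✓
(D, F): D meets F ✓
(V, Z): V meets Z ✓
(Z, B): Z meets B ✓
Count: 5.

5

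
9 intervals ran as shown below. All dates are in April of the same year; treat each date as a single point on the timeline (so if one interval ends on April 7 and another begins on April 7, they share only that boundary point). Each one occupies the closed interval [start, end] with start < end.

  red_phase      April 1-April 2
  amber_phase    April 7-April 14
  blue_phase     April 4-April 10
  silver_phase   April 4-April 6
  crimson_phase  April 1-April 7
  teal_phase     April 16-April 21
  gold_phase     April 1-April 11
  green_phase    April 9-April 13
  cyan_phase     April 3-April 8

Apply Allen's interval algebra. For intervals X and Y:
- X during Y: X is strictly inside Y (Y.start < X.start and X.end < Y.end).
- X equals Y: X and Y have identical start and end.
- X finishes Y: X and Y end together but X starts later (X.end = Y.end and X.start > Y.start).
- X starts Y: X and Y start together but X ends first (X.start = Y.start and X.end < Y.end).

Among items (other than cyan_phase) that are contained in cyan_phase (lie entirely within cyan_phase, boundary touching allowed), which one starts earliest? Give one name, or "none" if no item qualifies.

Target cyan_phase = [April 3, April 8].
amber_phase [April 7, April 14] → overlapped-by → excluded.
blue_phase [April 4, April 10] → overlapped-by → excluded.
crimson_phase [April 1, April 7] → overlaps → excluded.
gold_phase [April 1, April 11] → contains → excluded.
green_phase [April 9, April 13] → after → excluded.
red_phase [April 1, April 2] → before → excluded.
silver_phase [April 4, April 6] → during → candidate.
teal_phase [April 16, April 21] → after → excluded.
Among candidates, earliest start is April 4 → silver_phase.

silver_phase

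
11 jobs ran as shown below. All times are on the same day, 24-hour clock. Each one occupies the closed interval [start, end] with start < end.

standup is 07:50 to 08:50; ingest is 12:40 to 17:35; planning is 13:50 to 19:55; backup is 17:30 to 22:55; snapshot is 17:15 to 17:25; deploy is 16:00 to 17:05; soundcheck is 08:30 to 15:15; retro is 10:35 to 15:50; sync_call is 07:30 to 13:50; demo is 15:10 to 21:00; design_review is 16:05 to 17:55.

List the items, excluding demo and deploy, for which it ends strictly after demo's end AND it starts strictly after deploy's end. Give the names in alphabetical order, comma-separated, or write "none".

backup

Conditions: its end is strictly after demo's end (X.end > 21:00) AND its start is strictly after deploy's end (X.start > 17:05).
backup: end 22:55 > 21:00? ✓; start 17:30 > 17:05? ✓ → yes.
design_review: end 17:55 > 21:00? ✗; start 16:05 > 17:05? ✗ → no.
ingest: end 17:35 > 21:00? ✗; start 12:40 > 17:05? ✗ → no.
planning: end 19:55 > 21:00? ✗; start 13:50 > 17:05? ✗ → no.
retro: end 15:50 > 21:00? ✗; start 10:35 > 17:05? ✗ → no.
snapshot: end 17:25 > 21:00? ✗; start 17:15 > 17:05? ✓ → no.
soundcheck: end 15:15 > 21:00? ✗; start 08:30 > 17:05? ✗ → no.
standup: end 08:50 > 21:00? ✗; start 07:50 > 17:05? ✗ → no.
sync_call: end 13:50 > 21:00? ✗; start 07:30 > 17:05? ✗ → no.
Result: backup.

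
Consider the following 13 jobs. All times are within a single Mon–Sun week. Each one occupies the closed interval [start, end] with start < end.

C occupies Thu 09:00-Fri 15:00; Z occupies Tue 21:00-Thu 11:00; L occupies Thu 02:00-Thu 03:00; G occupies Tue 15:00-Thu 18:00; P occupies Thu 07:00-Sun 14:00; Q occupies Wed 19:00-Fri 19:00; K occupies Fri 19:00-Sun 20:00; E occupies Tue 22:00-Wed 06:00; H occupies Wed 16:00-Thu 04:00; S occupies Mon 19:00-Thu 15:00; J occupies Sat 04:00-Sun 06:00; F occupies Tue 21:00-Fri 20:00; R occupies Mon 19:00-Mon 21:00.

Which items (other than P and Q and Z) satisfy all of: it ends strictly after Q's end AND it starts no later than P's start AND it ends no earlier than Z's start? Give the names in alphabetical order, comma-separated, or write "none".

F

Conditions: its end is strictly after Q's end (X.end > Fri 19:00) AND its start is no later than P's start (X.start <= Thu 07:00) AND its end is no earlier than Z's start (X.end >= Tue 21:00).
C: end Fri 15:00 > Fri 19:00? ✗; start Thu 09:00 <= Thu 07:00? ✗; end Fri 15:00 >= Tue 21:00? ✓ → no.
E: end Wed 06:00 > Fri 19:00? ✗; start Tue 22:00 <= Thu 07:00? ✓; end Wed 06:00 >= Tue 21:00? ✓ → no.
F: end Fri 20:00 > Fri 19:00? ✓; start Tue 21:00 <= Thu 07:00? ✓; end Fri 20:00 >= Tue 21:00? ✓ → yes.
G: end Thu 18:00 > Fri 19:00? ✗; start Tue 15:00 <= Thu 07:00? ✓; end Thu 18:00 >= Tue 21:00? ✓ → no.
H: end Thu 04:00 > Fri 19:00? ✗; start Wed 16:00 <= Thu 07:00? ✓; end Thu 04:00 >= Tue 21:00? ✓ → no.
J: end Sun 06:00 > Fri 19:00? ✓; start Sat 04:00 <= Thu 07:00? ✗; end Sun 06:00 >= Tue 21:00? ✓ → no.
K: end Sun 20:00 > Fri 19:00? ✓; start Fri 19:00 <= Thu 07:00? ✗; end Sun 20:00 >= Tue 21:00? ✓ → no.
L: end Thu 03:00 > Fri 19:00? ✗; start Thu 02:00 <= Thu 07:00? ✓; end Thu 03:00 >= Tue 21:00? ✓ → no.
R: end Mon 21:00 > Fri 19:00? ✗; start Mon 19:00 <= Thu 07:00? ✓; end Mon 21:00 >= Tue 21:00? ✗ → no.
S: end Thu 15:00 > Fri 19:00? ✗; start Mon 19:00 <= Thu 07:00? ✓; end Thu 15:00 >= Tue 21:00? ✓ → no.
Result: F.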